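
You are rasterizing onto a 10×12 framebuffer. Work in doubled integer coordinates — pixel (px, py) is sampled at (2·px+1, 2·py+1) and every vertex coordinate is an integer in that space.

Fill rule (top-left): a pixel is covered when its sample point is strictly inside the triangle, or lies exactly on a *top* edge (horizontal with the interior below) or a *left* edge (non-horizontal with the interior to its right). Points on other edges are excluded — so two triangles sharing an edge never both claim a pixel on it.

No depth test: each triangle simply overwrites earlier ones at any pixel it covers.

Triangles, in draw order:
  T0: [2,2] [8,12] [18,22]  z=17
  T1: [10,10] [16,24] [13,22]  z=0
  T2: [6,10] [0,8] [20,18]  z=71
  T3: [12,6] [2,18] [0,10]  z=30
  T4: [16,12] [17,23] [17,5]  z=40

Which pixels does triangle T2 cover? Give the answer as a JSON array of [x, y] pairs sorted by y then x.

T0:
  2·area = 40  (B↔C swapped to make it positive)
  edge (2, 2)→(18, 22): d=(16,20) right/bottom  bias=-1
  edge (18, 22)→(8, 12): d=(-10,-10) top-left  bias=+0
  edge (8, 12)→(2, 2): d=(-6,-10) top-left  bias=+0
    (0,2)@(1, 5): e=[68,0,-28] → .  [on edge]
    (1,3)@(3, 7): e=[60,0,-20] → .  [on edge]
    (2,3)@(5, 7): e=[20,20,0] → X  [on edge]
    (3,3)@(7, 7): e=[-20,40,20] → .
    (2,4)@(5, 9): e=[52,0,-12] → .  [on edge]
    (3,4)@(7, 9): e=[12,20,8] → X
    (4,4)@(9, 9): e=[-28,40,28] → .
    (3,5)@(7, 11): e=[44,0,-4] → .  [on edge]
    (4,5)@(9, 11): e=[4,20,16] → X
    (5,5)@(11, 11): e=[-36,40,36] → .
    (4,6)@(9, 13): e=[36,0,4] → X  [on edge]
    (5,6)@(11, 13): e=[-4,20,24] → .
    (5,7)@(11, 15): e=[28,0,12] → X  [on edge]
    (5,8)@(11, 17): e=[60,-20,0] → .  [on edge]
    (6,8)@(13, 17): e=[20,0,20] → X  [on edge]
    (7,9)@(15, 19): e=[12,0,28] → X  [on edge]
    (8,10)@(17, 21): e=[4,0,36] → X  [on edge]
    (9,11)@(19, 23): e=[-4,0,44] → .  [on edge]
  covered (8 px):
    . . . . . . . . . .
    . . . . . . . . . .
    . . . . . . . . . .
    . . X . . . . . . .
    . . . X . . . . . .
    . . . . X . . . . .
    . . . . X . . . . .
    . . . . . X . . . .
    . . . . . . X . . .
    . . . . . . . X . .
    . . . . . . . . X .
    . . . . . . . . . .
T1:
  2·area = 30
  edge (10, 10)→(16, 24): d=(6,14) right/bottom  bias=-1
  edge (16, 24)→(13, 22): d=(-3,-2) top-left  bias=+0
  edge (13, 22)→(10, 10): d=(-3,-12) top-left  bias=+0
    (3,1)@(7, 3): e=[0,45,-15] → .  [on edge]
    (5,6)@(11, 13): e=[4,23,3] → X
    (6,6)@(13, 13): e=[-24,27,27] → .
    (5,7)@(11, 15): e=[16,17,-3] → .
    (6,8)@(13, 17): e=[0,15,15] → .  [on edge]
    (6,9)@(13, 19): e=[12,9,9] → X
    (7,9)@(15, 19): e=[-16,13,33] → .
    (6,10)@(13, 21): e=[24,3,3] → X
    (7,10)@(15, 21): e=[-4,7,27] → .
    (6,11)@(13, 23): e=[36,-3,-3] → .
    (7,11)@(15, 23): e=[8,1,21] → X
    (8,11)@(17, 23): e=[-20,5,45] → .
  covered (4 px):
    . . . . . . . . . .
    . . . . . . . . . .
    . . . . . . . . . .
    . . . . . . . . . .
    . . . . . . . . . .
    . . . . . . . . . .
    . . . . . X . . . .
    . . . . . . . . . .
    . . . . . . . . . .
    . . . . . . X . . .
    . . . . . . X . . .
    . . . . . . . X . .
T2:
  2·area = 20  (B↔C swapped to make it positive)
  edge (6, 10)→(20, 18): d=(14,8) right/bottom  bias=-1
  edge (20, 18)→(0, 8): d=(-20,-10) top-left  bias=+0
  edge (0, 8)→(6, 10): d=(6,2) right/bottom  bias=-1
    (1,4)@(3, 9): e=[10,10,0] → .  [on edge]
    (3,5)@(7, 11): e=[6,10,4] → X
    (4,5)@(9, 11): e=[-10,30,0] → .  [on edge]
    (3,6)@(7, 13): e=[34,-30,16] → .
    (5,6)@(11, 13): e=[2,10,8] → X
    (6,6)@(13, 13): e=[-14,30,4] → .
    (7,6)@(15, 13): e=[-30,50,0] → .  [on edge]
    (5,7)@(11, 15): e=[30,-30,20] → .
  covered (2 px):
    . . . . . . . . . .
    . . . . . . . . . .
    . . . . . . . . . .
    . . . . . . . . . .
    . . . . . . . . . .
    . . . X . . . . . .
    . . . . . X . . . .
    . . . . . . . . . .
    . . . . . . . . . .
    . . . . . . . . . .
    . . . . . . . . . .
    . . . . . . . . . .
T3:
  2·area = 104
  edge (12, 6)→(2, 18): d=(-10,12) right/bottom  bias=-1
  edge (2, 18)→(0, 10): d=(-2,-8) top-left  bias=+0
  edge (0, 10)→(12, 6): d=(12,-4) top-left  bias=+0
    (7,2)@(15, 5): e=[-26,130,0] → .  [on edge]
    (4,3)@(9, 7): e=[26,78,0] → X  [on edge]
    (5,3)@(11, 7): e=[2,94,8] → X
    (6,3)@(13, 7): e=[-22,110,16] → .
    (1,4)@(3, 9): e=[78,26,0] → X  [on edge]
    (2,4)@(5, 9): e=[54,42,8] → X
    (3,4)@(7, 9): e=[30,58,16] → X
    (5,4)@(11, 9): e=[-18,90,32] → .
    (0,5)@(1, 11): e=[82,6,16] → X
    (4,5)@(9, 11): e=[-14,70,48] → .
    (0,6)@(1, 13): e=[62,2,40] → X
    (3,6)@(7, 13): e=[-10,50,64] → .
  covered (14 px):
    . . . . . . . . . .
    . . . . . . . . . .
    . . . . . . . . . .
    . . . . X X . . . .
    . X X X X . . . . .
    X X X X . . . . . .
    X X X . . . . . . .
    . X . . . . . . . .
    . . . . . . . . . .
    . . . . . . . . . .
    . . . . . . . . . .
    . . . . . . . . . .
T4:
  2·area = 18  (B↔C swapped to make it positive)
  edge (16, 12)→(17, 5): d=(1,-7) top-left  bias=+0
  edge (17, 5)→(17, 23): d=(0,18) right/bottom  bias=-1
  edge (17, 23)→(16, 12): d=(-1,-11) top-left  bias=+0
    (7,0)@(15, 1): e=[-18,36,0] → .  [on edge]
    (8,0)@(17, 1): e=[-4,0,22] → .  [on edge]
    (8,1)@(17, 3): e=[-2,0,20] → .  [on edge]
    (8,2)@(17, 5): e=[0,0,18] → .  [on edge]
    (8,3)@(17, 7): e=[2,0,16] → .  [on edge]
    (8,4)@(17, 9): e=[4,0,14] → .  [on edge]
    (8,5)@(17, 11): e=[6,0,12] → .  [on edge]
    (8,6)@(17, 13): e=[8,0,10] → .  [on edge]
    (8,7)@(17, 15): e=[10,0,8] → .  [on edge]
    (8,8)@(17, 17): e=[12,0,6] → .  [on edge]
    (7,9)@(15, 19): e=[0,36,-18] → .  [on edge]
    (8,9)@(17, 19): e=[14,0,4] → .  [on edge]
    (8,10)@(17, 21): e=[16,0,2] → .  [on edge]
    (8,11)@(17, 23): e=[18,0,0] → .  [on edge]
  covered (0 px):
    . . . . . . . . . .
    . . . . . . . . . .
    . . . . . . . . . .
    . . . . . . . . . .
    . . . . . . . . . .
    . . . . . . . . . .
    . . . . . . . . . .
    . . . . . . . . . .
    . . . . . . . . . .
    . . . . . . . . . .
    . . . . . . . . . .
    . . . . . . . . . .

Answer: [[3,5],[5,6]]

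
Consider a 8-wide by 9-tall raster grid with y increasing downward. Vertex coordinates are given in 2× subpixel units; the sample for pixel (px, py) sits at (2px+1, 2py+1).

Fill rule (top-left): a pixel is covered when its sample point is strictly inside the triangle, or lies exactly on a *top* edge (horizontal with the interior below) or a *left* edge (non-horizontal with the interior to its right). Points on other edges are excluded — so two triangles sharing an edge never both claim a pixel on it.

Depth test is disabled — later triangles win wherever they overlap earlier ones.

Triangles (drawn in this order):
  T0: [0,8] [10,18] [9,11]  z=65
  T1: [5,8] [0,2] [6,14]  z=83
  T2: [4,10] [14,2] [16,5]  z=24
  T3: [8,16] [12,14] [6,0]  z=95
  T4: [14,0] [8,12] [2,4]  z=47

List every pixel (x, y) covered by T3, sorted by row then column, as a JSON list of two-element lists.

T0:
  2·area = 60  (B↔C swapped to make it positive)
  edge (0, 8)→(9, 11): d=(9,3) right/bottom  bias=-1
  edge (9, 11)→(10, 18): d=(1,7) right/bottom  bias=-1
  edge (10, 18)→(0, 8): d=(-10,-10) top-left  bias=+0
    (0,4)@(1, 9): e=[6,54,0] → #  [on edge]
    (1,4)@(3, 9): e=[0,40,20] → ·  [on edge]
    (0,5)@(1, 11): e=[24,56,-20] → ·
    (1,5)@(3, 11): e=[18,42,0] → #  [on edge]
    (2,5)@(5, 11): e=[12,28,20] → #
    (3,5)@(7, 11): e=[6,14,40] → #
    (4,5)@(9, 11): e=[0,0,60] → ·  [on edge]
    (1,6)@(3, 13): e=[36,44,-20] → ·
    (2,6)@(5, 13): e=[30,30,0] → #  [on edge]
    (4,6)@(9, 13): e=[18,2,40] → #
    (5,6)@(11, 13): e=[12,-12,60] → ·
    (7,6)@(15, 13): e=[0,-40,100] → ·  [on edge]
    (3,7)@(7, 15): e=[42,18,0] → #  [on edge]
    (4,8)@(9, 17): e=[54,6,0] → #  [on edge]
  covered (10 px):
    · · · · · · · ·
    · · · · · · · ·
    · · · · · · · ·
    · · · · · · · ·
    # · · · · · · ·
    · # # # · · · ·
    · · # # # · · ·
    · · · # # · · ·
    · · · · # · · ·
T1:
  2·area = 24  (B↔C swapped to make it positive)
  edge (5, 8)→(6, 14): d=(1,6) right/bottom  bias=-1
  edge (6, 14)→(0, 2): d=(-6,-12) top-left  bias=+0
  edge (0, 2)→(5, 8): d=(5,6) right/bottom  bias=-1
    (1,3)@(3, 7): e=[11,6,7] → #
    (2,3)@(5, 7): e=[-1,30,-5] → ·
    (1,4)@(3, 9): e=[13,-6,17] → ·
    (2,4)@(5, 9): e=[1,18,5] → #
    (3,4)@(7, 9): e=[-11,42,-7] → ·
    (2,5)@(5, 11): e=[3,6,15] → #
    (3,5)@(7, 11): e=[-9,30,3] → ·
    (2,6)@(5, 13): e=[5,-6,25] → ·
  covered (3 px):
    · · · · · · · ·
    · · · · · · · ·
    · · · · · · · ·
    · # · · · · · ·
    · · # · · · · ·
    · · # · · · · ·
    · · · · · · · ·
    · · · · · · · ·
    · · · · · · · ·
T2:
  2·area = 46
  edge (4, 10)→(14, 2): d=(10,-8) top-left  bias=+0
  edge (14, 2)→(16, 5): d=(2,3) right/bottom  bias=-1
  edge (16, 5)→(4, 10): d=(-12,5) right/bottom  bias=-1
    (6,1)@(13, 3): e=[2,5,39] → #
    (7,1)@(15, 3): e=[18,-1,29] → ·
    (5,2)@(11, 5): e=[6,15,25] → #
    (7,2)@(15, 5): e=[38,3,5] → #
    (4,3)@(9, 7): e=[10,25,11] → #
    (6,3)@(13, 7): e=[42,13,-9] → ·
    (7,3)@(15, 7): e=[58,7,-19] → ·
    (4,4)@(9, 9): e=[30,29,-13] → ·
    (5,4)@(11, 9): e=[46,23,-23] → ·
  covered (6 px):
    · · · · · · · ·
    · · · · · · # ·
    · · · · · # # #
    · · · · # # · ·
    · · · · · · · ·
    · · · · · · · ·
    · · · · · · · ·
    · · · · · · · ·
    · · · · · · · ·
T3:
  2·area = 68  (B↔C swapped to make it positive)
  edge (8, 16)→(6, 0): d=(-2,-16) top-left  bias=+0
  edge (6, 0)→(12, 14): d=(6,14) right/bottom  bias=-1
  edge (12, 14)→(8, 16): d=(-4,2) right/bottom  bias=-1
    (3,1)@(7, 3): e=[10,4,54] → #
    (4,1)@(9, 3): e=[42,-24,50] → ·
    (3,2)@(7, 5): e=[6,16,46] → #
    (4,2)@(9, 5): e=[38,-12,42] → ·
    (3,3)@(7, 7): e=[2,28,38] → #
    (4,3)@(9, 7): e=[34,0,34] → ·  [on edge]
    (3,4)@(7, 9): e=[-2,40,30] → ·
    (4,4)@(9, 9): e=[30,12,26] → #
    (5,4)@(11, 9): e=[62,-16,22] → ·
    (4,5)@(9, 11): e=[26,24,18] → #
    (5,5)@(11, 11): e=[58,-4,14] → ·
    (4,6)@(9, 13): e=[22,36,10] → #
  covered (8 px):
    · · · · · · · ·
    · · · # · · · ·
    · · · # · · · ·
    · · · # · · · ·
    · · · · # · · ·
    · · · · # · · ·
    · · · · # # · ·
    · · · · # · · ·
    · · · · · · · ·
T4:
  2·area = 120
  edge (14, 0)→(8, 12): d=(-6,12) right/bottom  bias=-1
  edge (8, 12)→(2, 4): d=(-6,-8) top-left  bias=+0
  edge (2, 4)→(14, 0): d=(12,-4) top-left  bias=+0
    (5,0)@(11, 1): e=[30,90,0] → #  [on edge]
    (6,0)@(13, 1): e=[6,106,8] → #
    (7,0)@(15, 1): e=[-18,122,16] → ·
    (2,1)@(5, 3): e=[90,30,0] → #  [on edge]
    (3,1)@(7, 3): e=[66,46,8] → #
    (4,1)@(9, 3): e=[42,62,16] → #
    (6,1)@(13, 3): e=[-6,94,32] → ·
    (1,2)@(3, 5): e=[102,2,16] → #
    (6,2)@(13, 5): e=[-18,82,56] → ·
    (1,3)@(3, 7): e=[90,-10,40] → ·
    (2,3)@(5, 7): e=[66,6,48] → #
    (5,3)@(11, 7): e=[-6,54,72] → ·
  covered (16 px):
    · · · · · # # ·
    · · # # # # · ·
    · # # # # # · ·
    · · # # # · · ·
    · · · # # · · ·
    · · · · · · · ·
    · · · · · · · ·
    · · · · · · · ·
    · · · · · · · ·

Result: [[3,1],[3,2],[3,3],[4,4],[4,5],[4,6],[5,6],[4,7]]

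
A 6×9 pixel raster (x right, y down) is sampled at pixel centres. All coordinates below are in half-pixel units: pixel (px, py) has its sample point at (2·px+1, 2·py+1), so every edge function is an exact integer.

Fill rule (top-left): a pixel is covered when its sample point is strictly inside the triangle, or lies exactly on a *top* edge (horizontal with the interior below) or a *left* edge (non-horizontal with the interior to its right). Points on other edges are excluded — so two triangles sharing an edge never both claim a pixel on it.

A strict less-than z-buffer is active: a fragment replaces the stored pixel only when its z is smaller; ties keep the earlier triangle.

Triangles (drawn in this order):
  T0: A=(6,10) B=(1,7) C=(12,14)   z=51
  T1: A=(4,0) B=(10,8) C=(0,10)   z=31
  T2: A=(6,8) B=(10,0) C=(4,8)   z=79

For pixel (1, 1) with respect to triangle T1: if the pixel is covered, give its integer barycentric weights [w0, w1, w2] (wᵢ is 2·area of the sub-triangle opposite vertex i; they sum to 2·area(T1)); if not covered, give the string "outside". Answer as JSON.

T0:
  2·area = 2  (B↔C swapped to make it positive)
  edge (6, 10)→(12, 14): d=(6,4) right/bottom  bias=-1
  edge (12, 14)→(1, 7): d=(-11,-7) top-left  bias=+0
  edge (1, 7)→(6, 10): d=(5,3) right/bottom  bias=-1
    (0,3)@(1, 7): e=[2,0,0] → ·  [on edge]
    (5,6)@(11, 13): e=[-2,4,0] → ·  [on edge]
  covered (0 px):
    · · · · · ·
    · · · · · ·
    · · · · · ·
    · · · · · ·
    · · · · · ·
    · · · · · ·
    · · · · · ·
    · · · · · ·
    · · · · · ·
T1:
  2·area = 92
  edge (4, 0)→(10, 8): d=(6,8) right/bottom  bias=-1
  edge (10, 8)→(0, 10): d=(-10,2) right/bottom  bias=-1
  edge (0, 10)→(4, 0): d=(4,-10) top-left  bias=+0
    (1,1)@(3, 3): e=[26,64,2] → #
    (2,1)@(5, 3): e=[10,60,22] → #
    (3,1)@(7, 3): e=[-6,56,42] → ·
    (1,2)@(3, 5): e=[38,44,10] → #
    (3,2)@(7, 5): e=[6,36,50] → #
    (4,2)@(9, 5): e=[-10,32,70] → ·
    (1,3)@(3, 7): e=[50,24,18] → #
    (4,3)@(9, 7): e=[2,12,78] → #
    (5,3)@(11, 7): e=[-14,8,98] → ·
    (0,4)@(1, 9): e=[78,8,6] → #
    (2,4)@(5, 9): e=[46,0,46] → ·  [on edge]
    (3,4)@(7, 9): e=[30,-4,66] → ·
  covered (11 px):
    · · · · · ·
    · # # · · ·
    · # # # · ·
    · # # # # ·
    # # · · · ·
    · · · · · ·
    · · · · · ·
    · · · · · ·
    · · · · · ·
T2:
  2·area = 16  (B↔C swapped to make it positive)
  edge (6, 8)→(4, 8): d=(-2,0) right/bottom  bias=-1
  edge (4, 8)→(10, 0): d=(6,-8) top-left  bias=+0
  edge (10, 0)→(6, 8): d=(-4,8) right/bottom  bias=-1
    (3,2)@(7, 5): e=[6,6,4] → #
    (4,2)@(9, 5): e=[6,22,-12] → ·
    (2,3)@(5, 7): e=[2,2,12] → #
    (3,3)@(7, 7): e=[2,18,-4] → ·
    (2,4)@(5, 9): e=[-2,14,4] → ·
  covered (2 px):
    · · · · · ·
    · · · · · ·
    · · · # · ·
    · · # · · ·
    · · · · · ·
    · · · · · ·
    · · · · · ·
    · · · · · ·
    · · · · · ·

Answer: [64,2,26]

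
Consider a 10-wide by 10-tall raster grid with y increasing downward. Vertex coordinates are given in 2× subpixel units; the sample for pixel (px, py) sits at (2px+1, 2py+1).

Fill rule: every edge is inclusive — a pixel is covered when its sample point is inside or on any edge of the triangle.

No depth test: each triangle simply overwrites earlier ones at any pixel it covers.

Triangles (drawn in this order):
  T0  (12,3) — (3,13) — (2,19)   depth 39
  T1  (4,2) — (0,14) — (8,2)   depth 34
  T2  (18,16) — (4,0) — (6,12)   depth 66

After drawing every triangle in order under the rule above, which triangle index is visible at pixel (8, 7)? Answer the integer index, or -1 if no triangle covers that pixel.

T0:
  2·area = 44  (B↔C swapped to make it positive)
  edge (12, 3)→(2, 19): d=(-10,16) inclusive
  edge (2, 19)→(3, 13): d=(1,-6) inclusive
  edge (3, 13)→(12, 3): d=(9,-10) inclusive
    (2,0)@(5, 1): e=[132,0,-88] → ·  [on edge]
    (4,3)@(9, 7): e=[8,30,6] → █
    (5,3)@(11, 7): e=[-24,42,26] → ·
    (3,4)@(7, 9): e=[20,20,4] → █
    (4,4)@(9, 9): e=[-12,32,24] → ·
    (2,5)@(5, 11): e=[32,10,2] → █
    (3,5)@(7, 11): e=[0,22,22] → █  [on edge]
    (4,5)@(9, 11): e=[-32,34,42] → ·
    (1,6)@(3, 13): e=[44,0,0] → █  [on edge]
    (3,6)@(7, 13): e=[-20,24,40] → ·
    (1,7)@(3, 15): e=[24,2,18] → █
    (2,7)@(5, 15): e=[-8,14,38] → ·
  covered (8 px):
    · · · · · · · · · ·
    · · · · · · · · · ·
    · · · · · · · · · ·
    · · · · █ · · · · ·
    · · · █ · · · · · ·
    · · █ █ · · · · · ·
    · █ █ · · · · · · ·
    · █ · · · · · · · ·
    · █ · · · · · · · ·
    · · · · · · · · · ·
T1:
  2·area = 48  (B↔C swapped to make it positive)
  edge (4, 2)→(8, 2): d=(4,0) inclusive
  edge (8, 2)→(0, 14): d=(-8,12) inclusive
  edge (0, 14)→(4, 2): d=(4,-12) inclusive
    (2,1)@(5, 3): e=[4,28,16] → █
    (3,1)@(7, 3): e=[4,4,40] → █
    (4,1)@(9, 3): e=[4,-20,64] → ·
    (1,2)@(3, 5): e=[12,36,0] → █  [on edge]
    (3,2)@(7, 5): e=[12,-12,48] → ·
    (1,3)@(3, 7): e=[20,20,8] → █
    (2,3)@(5, 7): e=[20,-4,32] → ·
    (1,4)@(3, 9): e=[28,4,16] → █
    (2,4)@(5, 9): e=[28,-20,40] → ·
    (0,5)@(1, 11): e=[36,12,0] → █  [on edge]
    (1,5)@(3, 11): e=[36,-12,24] → ·
    (0,6)@(1, 13): e=[44,-4,8] → ·
  covered (7 px):
    · · · · · · · · · ·
    · · █ █ · · · · · ·
    · █ █ · · · · · · ·
    · █ · · · · · · · ·
    · █ · · · · · · · ·
    █ · · · · · · · · ·
    · · · · · · · · · ·
    · · · · · · · · · ·
    · · · · · · · · · ·
    · · · · · · · · · ·
T2:
  2·area = 136  (B↔C swapped to make it positive)
  edge (18, 16)→(6, 12): d=(-12,-4) inclusive
  edge (6, 12)→(4, 0): d=(-2,-12) inclusive
  edge (4, 0)→(18, 16): d=(14,16) inclusive
    (2,1)@(5, 3): e=[104,6,26] → █
    (3,1)@(7, 3): e=[112,30,-6] → ·
    (2,2)@(5, 5): e=[80,2,54] → █
    (3,2)@(7, 5): e=[88,26,22] → █
    (4,2)@(9, 5): e=[96,50,-10] → ·
    (2,3)@(5, 7): e=[56,-2,82] → ·
    (3,3)@(7, 7): e=[64,22,50] → █
    (4,3)@(9, 7): e=[72,46,18] → █
    (5,3)@(11, 7): e=[80,70,-14] → ·
    (3,4)@(7, 9): e=[40,18,78] → █
    (5,4)@(11, 9): e=[56,66,14] → █
    (6,4)@(13, 9): e=[64,90,-18] → ·
    (1,5)@(3, 11): e=[0,-34,170] → ·  [on edge]
    (4,6)@(9, 13): e=[0,34,102] → █  [on edge]
    (7,7)@(15, 15): e=[0,102,34] → █  [on edge]
  covered (18 px):
    · · · · · · · · · ·
    · · █ · · · · · · ·
    · · █ █ · · · · · ·
    · · · █ █ · · · · ·
    · · · █ █ █ · · · ·
    · · · █ █ █ █ · · ·
    · · · · █ █ █ █ · ·
    · · · · · · · █ █ ·
    · · · · · · · · · ·
    · · · · · · · · · ·

Z-buffer (winner per pixel, '.' = empty):
  . . . . . . . . . .
  . . 2 1 . . . . . .
  . 1 2 2 . . . . . .
  . 1 . 2 2 . . . . .
  . 1 . 2 2 2 . . . .
  1 . 0 2 2 2 2 . . .
  . 0 0 . 2 2 2 2 . .
  . 0 . . . . . 2 2 .
  . 0 . . . . . . . .
  . . . . . . . . . .

Final: 2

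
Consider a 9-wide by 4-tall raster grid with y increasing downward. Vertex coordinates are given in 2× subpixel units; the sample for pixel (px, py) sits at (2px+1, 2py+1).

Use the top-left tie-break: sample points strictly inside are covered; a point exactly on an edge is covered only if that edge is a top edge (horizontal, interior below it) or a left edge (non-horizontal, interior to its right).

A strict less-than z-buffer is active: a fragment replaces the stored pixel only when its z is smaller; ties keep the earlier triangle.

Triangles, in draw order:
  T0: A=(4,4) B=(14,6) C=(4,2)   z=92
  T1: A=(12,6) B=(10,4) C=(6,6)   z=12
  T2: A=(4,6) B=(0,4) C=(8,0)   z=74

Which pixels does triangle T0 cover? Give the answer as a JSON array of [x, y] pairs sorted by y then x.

T0:
  2·area = 20  (B↔C swapped to make it positive)
  edge (4, 4)→(4, 2): d=(0,-2) top-left  bias=+0
  edge (4, 2)→(14, 6): d=(10,4) right/bottom  bias=-1
  edge (14, 6)→(4, 4): d=(-10,-2) top-left  bias=+0
    (2,1)@(5, 3): e=[2,6,12] → X
    (3,1)@(7, 3): e=[6,-2,16] → .
    (2,2)@(5, 5): e=[2,26,-8] → .
    (4,2)@(9, 5): e=[10,10,0] → X  [on edge]
    (5,2)@(11, 5): e=[14,2,4] → X
    (6,2)@(13, 5): e=[18,-6,8] → .
    (4,3)@(9, 7): e=[10,30,-20] → .
    (5,3)@(11, 7): e=[14,22,-16] → .
  covered (3 px):
    . . . . . . . . .
    . . X . . . . . .
    . . . . X X . . .
    . . . . . . . . .
T1:
  2·area = 12  (B↔C swapped to make it positive)
  edge (12, 6)→(6, 6): d=(-6,0) right/bottom  bias=-1
  edge (6, 6)→(10, 4): d=(4,-2) top-left  bias=+0
  edge (10, 4)→(12, 6): d=(2,2) right/bottom  bias=-1
    (3,0)@(7, 1): e=[30,-18,0] → .  [on edge]
    (4,1)@(9, 3): e=[18,-6,0] → .  [on edge]
    (4,2)@(9, 5): e=[6,2,4] → X
    (5,2)@(11, 5): e=[6,6,0] → .  [on edge]
    (4,3)@(9, 7): e=[-6,10,8] → .
    (6,3)@(13, 7): e=[-6,18,0] → .  [on edge]
  covered (1 px):
    . . . . . . . . .
    . . . . . . . . .
    . . . . X . . . .
    . . . . . . . . .
T2:
  2·area = 32
  edge (4, 6)→(0, 4): d=(-4,-2) top-left  bias=+0
  edge (0, 4)→(8, 0): d=(8,-4) top-left  bias=+0
  edge (8, 0)→(4, 6): d=(-4,6) right/bottom  bias=-1
    (3,0)@(7, 1): e=[26,4,2] → X
    (4,0)@(9, 1): e=[30,12,-10] → .
    (1,1)@(3, 3): e=[10,4,18] → X
    (2,1)@(5, 3): e=[14,12,6] → X
    (3,1)@(7, 3): e=[18,20,-6] → .
    (1,2)@(3, 5): e=[2,20,10] → X
    (2,2)@(5, 5): e=[6,28,-2] → .
    (1,3)@(3, 7): e=[-6,36,2] → .
  covered (4 px):
    . . . X . . . . .
    . X X . . . . . .
    . X . . . . . . .
    . . . . . . . . .

Result: [[2,1],[4,2],[5,2]]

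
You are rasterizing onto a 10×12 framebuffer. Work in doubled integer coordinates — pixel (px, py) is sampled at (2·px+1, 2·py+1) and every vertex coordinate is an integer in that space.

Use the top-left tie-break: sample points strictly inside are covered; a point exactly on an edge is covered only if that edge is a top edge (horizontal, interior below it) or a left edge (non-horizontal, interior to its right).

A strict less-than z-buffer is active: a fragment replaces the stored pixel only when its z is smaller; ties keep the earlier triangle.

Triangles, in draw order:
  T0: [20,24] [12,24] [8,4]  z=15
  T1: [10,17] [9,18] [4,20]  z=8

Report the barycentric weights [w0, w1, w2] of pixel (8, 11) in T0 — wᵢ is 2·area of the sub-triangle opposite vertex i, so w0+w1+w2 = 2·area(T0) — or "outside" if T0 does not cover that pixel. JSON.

T0:
  2·area = 160
  edge (20, 24)→(12, 24): d=(-8,0) right/bottom  bias=-1
  edge (12, 24)→(8, 4): d=(-4,-20) top-left  bias=+0
  edge (8, 4)→(20, 24): d=(12,20) right/bottom  bias=-1
    (4,3)@(9, 7): e=[136,8,16] → X
    (5,3)@(11, 7): e=[136,48,-24] → .
    (4,4)@(9, 9): e=[120,0,40] → X  [on edge]
    (5,4)@(11, 9): e=[120,40,0] → .  [on edge]
    (4,5)@(9, 11): e=[104,-8,64] → .
    (5,5)@(11, 11): e=[104,32,24] → X
    (6,5)@(13, 11): e=[104,72,-16] → .
    (5,6)@(11, 13): e=[88,24,48] → X
    (6,6)@(13, 13): e=[88,64,8] → X
    (7,6)@(15, 13): e=[88,104,-32] → .
    (5,7)@(11, 15): e=[72,16,72] → X
    (7,7)@(15, 15): e=[72,96,-8] → .
    (5,9)@(11, 19): e=[40,0,120] → X  [on edge]
    (8,9)@(17, 19): e=[40,120,0] → .  [on edge]
  covered (20 px):
    . . . . . . . . . .
    . . . . . . . . . .
    . . . . . . . . . .
    . . . . X . . . . .
    . . . . X . . . . .
    . . . . . X . . . .
    . . . . . X X . . .
    . . . . . X X . . .
    . . . . . X X X . .
    . . . . . X X X . .
    . . . . . . X X X .
    . . . . . . X X X X
T1:
  2·area = 3
  edge (10, 17)→(9, 18): d=(-1,1) right/bottom  bias=-1
  edge (9, 18)→(4, 20): d=(-5,2) right/bottom  bias=-1
  edge (4, 20)→(10, 17): d=(6,-3) top-left  bias=+0
  covered (0 px):
    . . . . . . . . . .
    . . . . . . . . . .
    . . . . . . . . . .
    . . . . . . . . . .
    . . . . . . . . . .
    . . . . . . . . . .
    . . . . . . . . . .
    . . . . . . . . . .
    . . . . . . . . . .
    . . . . . . . . . .
    . . . . . . . . . .
    . . . . . . . . . .

Answer: [104,48,8]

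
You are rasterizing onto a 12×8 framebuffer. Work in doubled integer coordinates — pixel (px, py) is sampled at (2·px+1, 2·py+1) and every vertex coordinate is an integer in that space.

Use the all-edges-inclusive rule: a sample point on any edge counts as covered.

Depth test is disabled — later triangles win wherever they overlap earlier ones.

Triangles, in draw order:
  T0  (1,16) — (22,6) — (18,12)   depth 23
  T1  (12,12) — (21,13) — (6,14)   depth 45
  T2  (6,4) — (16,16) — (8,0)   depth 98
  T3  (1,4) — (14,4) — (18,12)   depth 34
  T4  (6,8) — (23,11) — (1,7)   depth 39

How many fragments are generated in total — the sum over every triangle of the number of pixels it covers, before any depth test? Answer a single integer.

T0:
  2·area = 86
  edge (1, 16)→(22, 6): d=(21,-10) inclusive
  edge (22, 6)→(18, 12): d=(-4,6) inclusive
  edge (18, 12)→(1, 16): d=(-17,4) inclusive
    (10,3)@(21, 7): e=[11,2,73] → X
    (11,3)@(23, 7): e=[31,-10,65] → .
    (8,4)@(17, 9): e=[13,18,55] → X
    (9,4)@(19, 9): e=[33,6,47] → X
    (10,4)@(21, 9): e=[53,-6,39] → .
    (6,5)@(13, 11): e=[15,34,37] → X
    (7,5)@(15, 11): e=[35,22,29] → X
    (9,5)@(19, 11): e=[75,-2,13] → .
    (4,6)@(9, 13): e=[17,50,19] → X
    (5,6)@(11, 13): e=[37,38,11] → X
    (7,6)@(15, 13): e=[77,14,-5] → .
    (8,6)@(17, 13): e=[97,2,-13] → .
  covered (10 px):
    . . . . . . . . . . . .
    . . . . . . . . . . . .
    . . . . . . . . . . . .
    . . . . . . . . . . X .
    . . . . . . . . X X . .
    . . . . . . X X X . . .
    . . . . X X X . . . . .
    . . X . . . . . . . . .
T1:
  2·area = 24
  edge (12, 12)→(21, 13): d=(9,1) inclusive
  edge (21, 13)→(6, 14): d=(-15,1) inclusive
  edge (6, 14)→(12, 12): d=(6,-2) inclusive
    (10,4)@(21, 9): e=[-36,60,0] → .  [on edge]
    (1,5)@(3, 11): e=[0,48,-24] → .  [on edge]
    (7,5)@(15, 11): e=[-12,36,0] → .  [on edge]
    (4,6)@(9, 13): e=[12,12,0] → X  [on edge]
    (5,6)@(11, 13): e=[10,10,4] → X
    (6,6)@(13, 13): e=[8,8,8] → X
    (7,6)@(15, 13): e=[6,6,12] → X
    (8,6)@(17, 13): e=[4,4,16] → X
    (9,6)@(19, 13): e=[2,2,20] → X
    (10,6)@(21, 13): e=[0,0,24] → X  [on edge]
    (11,6)@(23, 13): e=[-2,-2,28] → .
    (1,7)@(3, 15): e=[36,-12,0] → .  [on edge]
  covered (7 px):
    . . . . . . . . . . . .
    . . . . . . . . . . . .
    . . . . . . . . . . . .
    . . . . . . . . . . . .
    . . . . . . . . . . . .
    . . . . . . . . . . . .
    . . . . X X X X X X X .
    . . . . . . . . . . . .
T2:
  2·area = 64  (B↔C swapped to make it positive)
  edge (6, 4)→(8, 0): d=(2,-4) inclusive
  edge (8, 0)→(16, 16): d=(8,16) inclusive
  edge (16, 16)→(6, 4): d=(-10,-12) inclusive
    (3,1)@(7, 3): e=[2,40,22] → X
    (4,1)@(9, 3): e=[10,8,46] → X
    (5,1)@(11, 3): e=[18,-24,70] → .
    (3,2)@(7, 5): e=[6,56,2] → X
    (5,2)@(11, 5): e=[22,-8,50] → .
    (3,3)@(7, 7): e=[10,72,-18] → .
    (4,3)@(9, 7): e=[18,40,6] → X
    (5,3)@(11, 7): e=[26,8,30] → X
    (6,3)@(13, 7): e=[34,-24,54] → .
    (4,4)@(9, 9): e=[22,56,-14] → .
    (5,4)@(11, 9): e=[30,24,10] → X
    (6,4)@(13, 9): e=[38,-8,34] → .
  covered (8 px):
    . . . . . . . . . . . .
    . . . X X . . . . . . .
    . . . X X . . . . . . .
    . . . . X X . . . . . .
    . . . . . X . . . . . .
    . . . . . . X . . . . .
    . . . . . . . . . . . .
    . . . . . . . . . . . .
T3:
  2·area = 104
  edge (1, 4)→(14, 4): d=(13,0) inclusive
  edge (14, 4)→(18, 12): d=(4,8) inclusive
  edge (18, 12)→(1, 4): d=(-17,-8) inclusive
    (2,2)@(5, 5): e=[13,76,15] → X
    (3,2)@(7, 5): e=[13,60,31] → X
    (4,2)@(9, 5): e=[13,44,47] → X
    (5,2)@(11, 5): e=[13,28,63] → X
    (6,2)@(13, 5): e=[13,12,79] → X
    (7,2)@(15, 5): e=[13,-4,95] → .
    (2,3)@(5, 7): e=[39,84,-19] → .
    (3,3)@(7, 7): e=[39,68,-3] → .
    (4,3)@(9, 7): e=[39,52,13] → X
    (7,3)@(15, 7): e=[39,4,61] → X
    (8,3)@(17, 7): e=[39,-12,77] → .
    (4,4)@(9, 9): e=[65,60,-21] → .
  covered (12 px):
    . . . . . . . . . . . .
    . . . . . . . . . . . .
    . . X X X X X . . . . .
    . . . . X X X X . . . .
    . . . . . . X X . . . .
    . . . . . . . . X . . .
    . . . . . . . . . . . .
    . . . . . . . . . . . .
T4:
  2·area = 2  (B↔C swapped to make it positive)
  edge (6, 8)→(1, 7): d=(-5,-1) inclusive
  edge (1, 7)→(23, 11): d=(22,4) inclusive
  edge (23, 11)→(6, 8): d=(-17,-3) inclusive
    (0,3)@(1, 7): e=[0,0,2] → X  [on edge]
    (1,3)@(3, 7): e=[2,-8,8] → .
    (0,4)@(1, 9): e=[-10,44,-32] → .
    (5,4)@(11, 9): e=[0,4,-2] → .  [on edge]
    (10,5)@(21, 11): e=[0,8,-6] → .  [on edge]
    (11,5)@(23, 11): e=[2,0,0] → X  [on edge]
    (11,6)@(23, 13): e=[-8,44,-34] → .
  covered (2 px):
    . . . . . . . . . . . .
    . . . . . . . . . . . .
    . . . . . . . . . . . .
    X . . . . . . . . . . .
    . . . . . . . . . . . .
    . . . . . . . . . . . X
    . . . . . . . . . . . .
    . . . . . . . . . . . .

Answer: 39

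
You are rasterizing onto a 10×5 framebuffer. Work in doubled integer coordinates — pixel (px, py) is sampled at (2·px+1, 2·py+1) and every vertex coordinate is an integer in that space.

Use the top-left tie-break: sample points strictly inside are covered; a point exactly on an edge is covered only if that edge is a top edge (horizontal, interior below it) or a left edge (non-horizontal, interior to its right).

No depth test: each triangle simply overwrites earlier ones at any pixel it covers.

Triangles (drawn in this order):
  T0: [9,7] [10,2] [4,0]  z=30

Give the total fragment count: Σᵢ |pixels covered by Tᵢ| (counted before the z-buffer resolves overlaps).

T0:
  2·area = 32  (B↔C swapped to make it positive)
  edge (9, 7)→(4, 0): d=(-5,-7) top-left  bias=+0
  edge (4, 0)→(10, 2): d=(6,2) right/bottom  bias=-1
  edge (10, 2)→(9, 7): d=(-1,5) right/bottom  bias=-1
    (2,0)@(5, 1): e=[2,4,26] → X
    (3,0)@(7, 1): e=[16,0,16] → .  [on edge]
    (2,1)@(5, 3): e=[-8,16,24] → .
    (3,1)@(7, 3): e=[6,12,14] → X
    (4,1)@(9, 3): e=[20,8,4] → X
    (5,1)@(11, 3): e=[34,4,-6] → .
    (6,1)@(13, 3): e=[48,0,-16] → .  [on edge]
    (3,2)@(7, 5): e=[-4,24,12] → .
    (4,2)@(9, 5): e=[10,20,2] → X
    (5,2)@(11, 5): e=[24,16,-8] → .
    (9,2)@(19, 5): e=[80,0,-48] → .  [on edge]
    (4,3)@(9, 7): e=[0,32,0] → .  [on edge]
  covered (4 px):
    . . X . . . . . . .
    . . . X X . . . . .
    . . . . X . . . . .
    . . . . . . . . . .
    . . . . . . . . . .

Result: 4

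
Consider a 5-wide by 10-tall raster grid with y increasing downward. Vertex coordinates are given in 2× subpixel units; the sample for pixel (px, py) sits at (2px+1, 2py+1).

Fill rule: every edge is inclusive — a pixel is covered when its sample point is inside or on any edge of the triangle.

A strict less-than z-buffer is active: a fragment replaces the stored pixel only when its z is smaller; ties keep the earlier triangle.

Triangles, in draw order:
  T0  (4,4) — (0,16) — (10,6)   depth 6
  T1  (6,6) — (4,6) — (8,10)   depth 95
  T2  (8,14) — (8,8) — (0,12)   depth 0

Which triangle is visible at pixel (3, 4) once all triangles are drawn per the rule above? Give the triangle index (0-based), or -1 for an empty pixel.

T0:
  2·area = 80  (B↔C swapped to make it positive)
  edge (4, 4)→(10, 6): d=(6,2) inclusive
  edge (10, 6)→(0, 16): d=(-10,10) inclusive
  edge (0, 16)→(4, 4): d=(4,-12) inclusive
    (2,0)@(5, 1): e=[-20,100,0] → ·  [on edge]
    (0,1)@(1, 3): e=[0,120,-40] → ·  [on edge]
    (2,2)@(5, 5): e=[4,60,16] → #
    (3,2)@(7, 5): e=[0,40,40] → #  [on edge]
    (4,2)@(9, 5): e=[-4,20,64] → ·
    (1,3)@(3, 7): e=[20,60,0] → #  [on edge]
    (4,3)@(9, 7): e=[8,0,72] → #  [on edge]
    (1,4)@(3, 9): e=[32,40,8] → #
    (3,4)@(7, 9): e=[24,0,56] → #  [on edge]
    (4,4)@(9, 9): e=[20,-20,80] → ·
    (1,5)@(3, 11): e=[44,20,16] → #
    (2,5)@(5, 11): e=[40,0,40] → #  [on edge]
    (0,6)@(1, 13): e=[60,20,0] → #  [on edge]
    (1,6)@(3, 13): e=[56,0,24] → #  [on edge]
    (0,7)@(1, 15): e=[72,0,8] → #  [on edge]
  covered (14 px):
    · · · · ·
    · · · · ·
    · · # # ·
    · # # # #
    · # # # ·
    · # # · ·
    # # · · ·
    # · · · ·
    · · · · ·
    · · · · ·
T1:
  2·area = 8  (B↔C swapped to make it positive)
  edge (6, 6)→(8, 10): d=(2,4) inclusive
  edge (8, 10)→(4, 6): d=(-4,-4) inclusive
  edge (4, 6)→(6, 6): d=(2,0) inclusive
    (0,1)@(1, 3): e=[14,0,-6] → ·  [on edge]
    (1,2)@(3, 5): e=[10,0,-2] → ·  [on edge]
    (2,3)@(5, 7): e=[6,0,2] → #  [on edge]
    (3,3)@(7, 7): e=[-2,8,2] → ·
    (2,4)@(5, 9): e=[10,-8,6] → ·
    (3,4)@(7, 9): e=[2,0,6] → #  [on edge]
    (4,4)@(9, 9): e=[-6,8,6] → ·
    (3,5)@(7, 11): e=[6,-8,10] → ·
    (4,5)@(9, 11): e=[-2,0,10] → ·  [on edge]
  covered (2 px):
    · · · · ·
    · · · · ·
    · · · · ·
    · · # · ·
    · · · # ·
    · · · · ·
    · · · · ·
    · · · · ·
    · · · · ·
    · · · · ·
T2:
  2·area = 48  (B↔C swapped to make it positive)
  edge (8, 14)→(0, 12): d=(-8,-2) inclusive
  edge (0, 12)→(8, 8): d=(8,-4) inclusive
  edge (8, 8)→(8, 14): d=(0,6) inclusive
    (3,4)@(7, 9): e=[38,4,6] → #
    (4,4)@(9, 9): e=[42,12,-6] → ·
    (1,5)@(3, 11): e=[14,4,30] → #
    (2,5)@(5, 11): e=[18,12,18] → #
    (4,5)@(9, 11): e=[26,28,-6] → ·
    (1,6)@(3, 13): e=[-2,20,30] → ·
    (2,6)@(5, 13): e=[2,28,18] → #
    (4,6)@(9, 13): e=[10,44,-6] → ·
    (2,7)@(5, 15): e=[-14,44,18] → ·
    (3,7)@(7, 15): e=[-10,52,6] → ·
  covered (6 px):
    · · · · ·
    · · · · ·
    · · · · ·
    · · · · ·
    · · · # ·
    · # # # ·
    · · # # ·
    · · · · ·
    · · · · ·
    · · · · ·

Z-buffer (winner per pixel, '.' = empty):
  . . . . .
  . . . . .
  . . 0 0 .
  . 0 0 0 0
  . 0 0 2 .
  . 2 2 2 .
  0 0 2 2 .
  0 . . . .
  . . . . .
  . . . . .

Result: 2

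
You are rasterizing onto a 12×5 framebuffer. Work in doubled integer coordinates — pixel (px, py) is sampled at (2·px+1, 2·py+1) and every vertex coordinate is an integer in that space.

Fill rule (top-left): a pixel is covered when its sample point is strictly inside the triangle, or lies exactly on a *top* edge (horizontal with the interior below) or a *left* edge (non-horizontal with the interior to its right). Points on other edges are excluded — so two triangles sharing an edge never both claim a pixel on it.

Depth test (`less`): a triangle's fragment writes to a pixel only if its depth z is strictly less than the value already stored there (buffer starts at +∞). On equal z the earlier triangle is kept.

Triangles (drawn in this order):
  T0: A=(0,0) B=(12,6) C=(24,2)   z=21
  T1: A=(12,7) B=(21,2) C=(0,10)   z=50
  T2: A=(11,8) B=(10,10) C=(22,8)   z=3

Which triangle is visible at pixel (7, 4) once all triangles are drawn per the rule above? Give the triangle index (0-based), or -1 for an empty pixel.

T0:
  2·area = 120  (B↔C swapped to make it positive)
  edge (0, 0)→(24, 2): d=(24,2) right/bottom  bias=-1
  edge (24, 2)→(12, 6): d=(-12,4) right/bottom  bias=-1
  edge (12, 6)→(0, 0): d=(-12,-6) top-left  bias=+0
    (1,0)@(3, 1): e=[18,96,6] → #
    (2,0)@(5, 1): e=[14,88,18] → #
    (3,0)@(7, 1): e=[10,80,30] → #
    (4,0)@(9, 1): e=[6,72,42] → #
    (5,0)@(11, 1): e=[2,64,54] → #
    (6,0)@(13, 1): e=[-2,56,66] → ·
    (1,1)@(3, 3): e=[66,72,-18] → ·
    (2,1)@(5, 3): e=[62,64,-6] → ·
    (3,1)@(7, 3): e=[58,56,6] → #
    (6,1)@(13, 3): e=[46,32,42] → #
    (7,1)@(15, 3): e=[42,24,54] → #
    (8,1)@(17, 3): e=[38,16,66] → #
    (10,1)@(21, 3): e=[30,0,90] → ·  [on edge]
    (7,2)@(15, 5): e=[90,0,30] → ·  [on edge]
    (4,3)@(9, 7): e=[150,0,-30] → ·  [on edge]
    (1,4)@(3, 9): e=[210,0,-90] → ·  [on edge]
  covered (14 px):
    · # # # # # · · · · · ·
    · · · # # # # # # # · ·
    · · · · · # # · · · · ·
    · · · · · · · · · · · ·
    · · · · · · · · · · · ·
T1:
  2·area = 33  (B↔C swapped to make it positive)
  edge (12, 7)→(0, 10): d=(-12,3) right/bottom  bias=-1
  edge (0, 10)→(21, 2): d=(21,-8) top-left  bias=+0
  edge (21, 2)→(12, 7): d=(-9,5) right/bottom  bias=-1
    (9,1)@(19, 3): e=[27,5,1] → #
    (10,1)@(21, 3): e=[21,21,-9] → ·
    (7,2)@(15, 5): e=[15,15,3] → #
    (8,2)@(17, 5): e=[9,31,-7] → ·
    (9,2)@(19, 5): e=[3,47,-17] → ·
    (4,3)@(9, 7): e=[9,9,15] → #
    (5,3)@(11, 7): e=[3,25,5] → #
    (6,3)@(13, 7): e=[-3,41,-5] → ·
    (7,3)@(15, 7): e=[-9,57,-15] → ·
    (1,4)@(3, 9): e=[3,3,27] → #
    (2,4)@(5, 9): e=[-3,19,17] → ·
    (4,4)@(9, 9): e=[-15,51,-3] → ·
  covered (5 px):
    · · · · · · · · · · · ·
    · · · · · · · · · # · ·
    · · · · · · · # · · · ·
    · · · · # # · · · · · ·
    · # · · · · · · · · · ·
T2:
  2·area = 22  (B↔C swapped to make it positive)
  edge (11, 8)→(22, 8): d=(11,0) top-left  bias=+0
  edge (22, 8)→(10, 10): d=(-12,2) right/bottom  bias=-1
  edge (10, 10)→(11, 8): d=(1,-2) top-left  bias=+0
    (5,4)@(11, 9): e=[11,10,1] → #
    (6,4)@(13, 9): e=[11,6,5] → #
    (7,4)@(15, 9): e=[11,2,9] → #
    (8,4)@(17, 9): e=[11,-2,13] → ·
  covered (3 px):
    · · · · · · · · · · · ·
    · · · · · · · · · · · ·
    · · · · · · · · · · · ·
    · · · · · · · · · · · ·
    · · · · · # # # · · · ·

Z-buffer (winner per pixel, '.' = empty):
  . 0 0 0 0 0 . . . . . .
  . . . 0 0 0 0 0 0 0 . .
  . . . . . 0 0 1 . . . .
  . . . . 1 1 . . . . . .
  . 1 . . . 2 2 2 . . . .

Answer: 2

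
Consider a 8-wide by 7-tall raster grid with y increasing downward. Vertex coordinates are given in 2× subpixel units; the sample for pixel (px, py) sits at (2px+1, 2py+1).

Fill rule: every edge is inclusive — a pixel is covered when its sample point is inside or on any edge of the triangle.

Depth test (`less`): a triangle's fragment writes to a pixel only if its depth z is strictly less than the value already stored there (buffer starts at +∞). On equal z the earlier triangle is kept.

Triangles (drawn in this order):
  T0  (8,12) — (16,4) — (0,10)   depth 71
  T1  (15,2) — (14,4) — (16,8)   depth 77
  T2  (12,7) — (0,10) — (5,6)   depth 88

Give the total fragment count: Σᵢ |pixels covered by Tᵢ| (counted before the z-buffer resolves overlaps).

T0:
  2·area = 80  (B↔C swapped to make it positive)
  edge (8, 12)→(0, 10): d=(-8,-2) inclusive
  edge (0, 10)→(16, 4): d=(16,-6) inclusive
  edge (16, 4)→(8, 12): d=(-8,8) inclusive
    (7,2)@(15, 5): e=[70,10,0] → X  [on edge]
    (4,3)@(9, 7): e=[42,6,32] → X
    (5,3)@(11, 7): e=[46,18,16] → X
    (6,3)@(13, 7): e=[50,30,0] → X  [on edge]
    (7,3)@(15, 7): e=[54,42,-16] → .
    (1,4)@(3, 9): e=[14,2,64] → X
    (2,4)@(5, 9): e=[18,14,48] → X
    (3,4)@(7, 9): e=[22,26,32] → X
    (5,4)@(11, 9): e=[30,50,0] → X  [on edge]
    (6,4)@(13, 9): e=[34,62,-16] → .
    (1,5)@(3, 11): e=[-2,34,48] → .
    (2,5)@(5, 11): e=[2,46,32] → X
    (4,5)@(9, 11): e=[10,70,0] → X  [on edge]
    (3,6)@(7, 13): e=[-10,90,0] → .  [on edge]
  covered (12 px):
    . . . . . . . .
    . . . . . . . .
    . . . . . . . X
    . . . . X X X .
    . X X X X X . .
    . . X X X . . .
    . . . . . . . .
T1:
  2·area = 8  (B↔C swapped to make it positive)
  edge (15, 2)→(16, 8): d=(1,6) inclusive
  edge (16, 8)→(14, 4): d=(-2,-4) inclusive
  edge (14, 4)→(15, 2): d=(1,-2) inclusive
    (7,1)@(15, 3): e=[1,6,1] → X
    (7,2)@(15, 5): e=[3,2,3] → X
    (7,3)@(15, 7): e=[5,-2,5] → .
  covered (2 px):
    . . . . . . . .
    . . . . . . . X
    . . . . . . . X
    . . . . . . . .
    . . . . . . . .
    . . . . . . . .
    . . . . . . . .
T2:
  2·area = 33
  edge (12, 7)→(0, 10): d=(-12,3) inclusive
  edge (0, 10)→(5, 6): d=(5,-4) inclusive
  edge (5, 6)→(12, 7): d=(7,1) inclusive
    (2,3)@(5, 7): e=[21,5,7] → X
    (3,3)@(7, 7): e=[15,13,5] → X
    (4,3)@(9, 7): e=[9,21,3] → X
    (5,3)@(11, 7): e=[3,29,1] → X
    (6,3)@(13, 7): e=[-3,37,-1] → .
    (1,4)@(3, 9): e=[3,7,23] → X
    (2,4)@(5, 9): e=[-3,15,21] → .
    (3,4)@(7, 9): e=[-9,23,19] → .
    (4,4)@(9, 9): e=[-15,31,17] → .
    (5,4)@(11, 9): e=[-21,39,15] → .
    (1,5)@(3, 11): e=[-21,17,37] → .
  covered (5 px):
    . . . . . . . .
    . . . . . . . .
    . . . . . . . .
    . . X X X X . .
    . X . . . . . .
    . . . . . . . .
    . . . . . . . .

Final: 19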